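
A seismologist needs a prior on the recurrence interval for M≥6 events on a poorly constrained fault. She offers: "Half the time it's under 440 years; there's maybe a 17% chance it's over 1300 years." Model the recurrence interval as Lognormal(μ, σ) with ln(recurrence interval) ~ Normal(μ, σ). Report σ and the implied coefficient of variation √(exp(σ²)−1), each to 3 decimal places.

σ ≈ 1.135, CV ≈ 1.622

If T ~ Lognormal(μ,σ) then ln T ~ Normal(μ,σ), so the p-quantile of ln T is μ + z_p·σ.
ln(440) = 6.087 and ln(1300) = 7.17; z_{0.5} = 0, z_{0.83} = 0.9542.
σ = (7.17 − 6.087)/(0.9542 − (0)) = 1.135.
μ = 6.087 − (0)·1.135 = 6.087.
CV = √(exp(σ²)−1) = √(exp(1.2891)−1) = 1.622.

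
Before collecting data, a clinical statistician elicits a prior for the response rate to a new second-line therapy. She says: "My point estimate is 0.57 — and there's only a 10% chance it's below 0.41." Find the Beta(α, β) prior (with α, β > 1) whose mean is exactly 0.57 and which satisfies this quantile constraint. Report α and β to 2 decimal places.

α ≈ 8.99, β ≈ 6.78

With mean 0.57 fixed, write α = 0.57s, β = 0.43s where s = α+β.
Need P(θ < 0.41) = 0.1 under Beta(0.57s, 0.43s). Normal approximation: (q−m)/√(m(1−m)/s) ≈ z_{0.1} = -1.28, so s ≈ 0.57·0.43·(-1.28)²/(0.41−0.57)² = 15.7.
At s = 15.7: P(θ<0.41) ≈ 0.100. Adjusting to match 0.1 gives s ≈ 15.77.
So α = 0.57·15.77 ≈ 8.99, β = 0.43·15.77 ≈ 6.78.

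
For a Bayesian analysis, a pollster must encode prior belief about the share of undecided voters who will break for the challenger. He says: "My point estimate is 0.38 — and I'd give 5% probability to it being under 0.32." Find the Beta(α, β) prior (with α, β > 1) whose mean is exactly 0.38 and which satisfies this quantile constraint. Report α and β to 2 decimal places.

With mean 0.38 fixed, write α = 0.38s, β = 0.62s where s = α+β.
Need P(θ < 0.32) = 0.05 under Beta(0.38s, 0.62s). Normal approximation: (q−m)/√(m(1−m)/s) ≈ z_{0.05} = -1.64, so s ≈ 0.38·0.62·(-1.64)²/(0.32−0.38)² = 177.1.
At s = 177.1: P(θ<0.32) ≈ 0.047. Adjusting to match 0.05 gives s ≈ 171.53.
So α = 0.38·171.53 ≈ 65.18, β = 0.62·171.53 ≈ 106.35.

α ≈ 65.18, β ≈ 106.35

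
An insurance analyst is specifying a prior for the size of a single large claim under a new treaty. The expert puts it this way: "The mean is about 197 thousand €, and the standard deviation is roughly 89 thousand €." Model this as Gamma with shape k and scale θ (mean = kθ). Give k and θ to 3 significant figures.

For Gamma(k, scale θ): mean = kθ, variance = kθ², so CV = 1/√k.
CV = SD/mean = 89/197 = 0.4518, hence k = 1/CV² = 4.9.
Then θ = mean/k = 197/4.9 = 40.2.

k ≈ 4.9, θ ≈ 40.2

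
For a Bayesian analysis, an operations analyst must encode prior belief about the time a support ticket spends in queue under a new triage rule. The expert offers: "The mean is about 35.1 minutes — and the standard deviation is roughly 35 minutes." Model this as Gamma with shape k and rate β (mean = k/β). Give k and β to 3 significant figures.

For Gamma(k, rate β): mean = k/β, variance = k/β², so CV = 1/√k.
CV = SD/mean = 35/35.1 = 0.9972, hence k = 1/CV² = 1.01.
Then β = k/mean = 1.01/35.1 = 0.0287.

k ≈ 1.01, β ≈ 0.0287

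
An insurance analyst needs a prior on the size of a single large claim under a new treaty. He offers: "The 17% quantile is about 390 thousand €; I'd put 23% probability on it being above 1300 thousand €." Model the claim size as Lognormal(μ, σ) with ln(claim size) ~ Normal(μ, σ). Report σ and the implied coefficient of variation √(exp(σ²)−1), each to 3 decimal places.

If T ~ Lognormal(μ,σ) then ln T ~ Normal(μ,σ), so the p-quantile of ln T is μ + z_p·σ.
ln(390) = 5.966 and ln(1300) = 7.17; z_{0.17} = -0.9542, z_{0.77} = 0.7388.
σ = (7.17 − 5.966)/(0.7388 − (-0.9542)) = 0.711.
μ = 5.966 − (-0.9542)·0.711 = 6.645.
CV = √(exp(σ²)−1) = √(exp(0.5057)−1) = 0.811.

σ ≈ 0.711, CV ≈ 0.811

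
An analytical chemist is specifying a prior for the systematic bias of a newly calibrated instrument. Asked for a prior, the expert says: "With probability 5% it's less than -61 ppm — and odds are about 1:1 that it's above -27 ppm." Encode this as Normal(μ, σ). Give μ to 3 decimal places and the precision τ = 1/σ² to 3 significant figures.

The p-quantile of Normal(μ,σ) is μ + z_p·σ, with z_{0.05} = -1.645 and z_{0.5} = 0.
Eliminate σ: μ = (z₂·x₁ − z₁·x₂)/(z₂ − z₁) = (0·-61 − (-1.645)·-27)/1.645 = -27.000.
Then σ = (x₂ − x₁)/(z₂ − z₁) = (-27 − -61)/1.645 = 20.671.
Precision τ = 1/σ² = 1/20.67² = 0.00234.

μ = -27.000, τ = 0.00234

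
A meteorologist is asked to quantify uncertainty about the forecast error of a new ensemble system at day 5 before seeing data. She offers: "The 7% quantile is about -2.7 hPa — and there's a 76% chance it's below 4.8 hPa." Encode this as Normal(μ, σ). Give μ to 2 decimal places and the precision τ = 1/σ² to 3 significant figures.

μ = 2.37, τ = 0.0846

For Normal(μ,σ), the p-quantile is μ + z_p·σ. Here z_{0.07} = -1.476, z_{0.76} = 0.7063.
So -2.7 = μ − 1.476σ and 4.8 = μ + 0.7063σ.
Subtracting: σ = (4.8 − -2.7)/(0.7063 − (-1.476)) = 3.44.
Then μ = -2.7 − (-1.476)·3.44 = 2.37.
Precision τ = 1/σ² = 1/3.437² = 0.0846.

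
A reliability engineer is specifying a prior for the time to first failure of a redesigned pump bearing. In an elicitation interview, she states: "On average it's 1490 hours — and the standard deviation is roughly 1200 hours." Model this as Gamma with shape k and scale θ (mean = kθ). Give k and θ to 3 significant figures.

k ≈ 1.54, θ ≈ 966

For Gamma(k, scale θ): mean = kθ, variance = kθ², so CV = 1/√k.
CV = SD/mean = 1200/1490 = 0.8054, hence k = 1/CV² = 1.54.
Then θ = mean/k = 1490/1.54 = 966.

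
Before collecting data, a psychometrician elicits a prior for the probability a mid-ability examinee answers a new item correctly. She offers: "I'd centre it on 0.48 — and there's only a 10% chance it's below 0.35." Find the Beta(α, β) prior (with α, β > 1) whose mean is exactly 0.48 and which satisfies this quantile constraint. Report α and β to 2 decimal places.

α ≈ 11.41, β ≈ 12.36

With mean 0.48 fixed, write α = 0.48s, β = 0.52s where s = α+β.
Need P(θ < 0.35) = 0.1 under Beta(0.48s, 0.52s). Normal approximation: (q−m)/√(m(1−m)/s) ≈ z_{0.1} = -1.28, so s ≈ 0.48·0.52·(-1.28)²/(0.35−0.48)² = 24.3.
At s = 24.3: P(θ<0.35) ≈ 0.098. Adjusting to match 0.1 gives s ≈ 23.77.
So α = 0.48·23.77 ≈ 11.41, β = 0.52·23.77 ≈ 12.36.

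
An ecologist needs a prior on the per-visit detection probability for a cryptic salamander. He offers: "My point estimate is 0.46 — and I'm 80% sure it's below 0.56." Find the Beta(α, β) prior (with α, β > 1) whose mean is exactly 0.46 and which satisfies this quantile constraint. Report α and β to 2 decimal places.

α ≈ 8.09, β ≈ 9.49

With mean 0.46 fixed, write α = 0.46s, β = 0.54s where s = α+β.
Need P(θ < 0.56) = 0.8 under Beta(0.46s, 0.54s). Normal approximation: (q−m)/√(m(1−m)/s) ≈ z_{0.8} = 0.842, so s ≈ 0.46·0.54·(0.842)²/(0.56−0.46)² = 17.6.
At s = 17.6: P(θ<0.56) ≈ 0.800. Adjusting to match 0.8 gives s ≈ 17.58.
So α = 0.46·17.58 ≈ 8.09, β = 0.54·17.58 ≈ 9.49.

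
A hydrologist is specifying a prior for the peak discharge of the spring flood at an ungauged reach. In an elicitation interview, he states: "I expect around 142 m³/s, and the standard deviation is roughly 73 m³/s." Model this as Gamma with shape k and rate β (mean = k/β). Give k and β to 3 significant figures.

k ≈ 3.78, β ≈ 0.0266

For Gamma(k, rate β): mean = k/β, variance = k/β², so CV = 1/√k.
CV = SD/mean = 73/142 = 0.5141, hence k = 1/CV² = 3.78.
Then β = k/mean = 3.78/142 = 0.0266.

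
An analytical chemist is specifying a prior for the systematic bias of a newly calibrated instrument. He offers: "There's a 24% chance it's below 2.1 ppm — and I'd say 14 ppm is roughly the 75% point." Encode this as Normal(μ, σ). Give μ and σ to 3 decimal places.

The p-quantile of Normal(μ,σ) is μ + z_p·σ, with z_{0.24} = -0.7063 and z_{0.75} = 0.6745.
Eliminate σ: μ = (z₂·x₁ − z₁·x₂)/(z₂ − z₁) = (0.6745·2.1 − (-0.7063)·14)/1.381 = 8.187.
Then σ = (x₂ − x₁)/(z₂ − z₁) = (14 − 2.1)/1.381 = 8.618.

μ = 8.187, σ = 8.618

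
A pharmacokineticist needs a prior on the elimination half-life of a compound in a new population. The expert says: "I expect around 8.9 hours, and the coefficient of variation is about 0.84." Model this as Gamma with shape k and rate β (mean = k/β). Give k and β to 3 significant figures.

For Gamma(k, rate β): mean = k/β, variance = k/β², so CV = 1/√k.
CV = 0.84, hence k = 1/CV² = 1.42.
Then β = k/mean = 1.42/8.9 = 0.159.

k ≈ 1.42, β ≈ 0.159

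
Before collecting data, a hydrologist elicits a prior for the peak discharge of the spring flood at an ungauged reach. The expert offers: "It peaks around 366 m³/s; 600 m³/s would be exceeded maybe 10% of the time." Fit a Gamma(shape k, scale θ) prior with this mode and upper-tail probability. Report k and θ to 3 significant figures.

Gamma(k,θ) with k>1 has mode (k−1)θ, so θ = 366/(k−1).
Need P(X < 600) = 0.9 with θ tied to k this way. Start at k = 2, θ = 366: P(X<600) ≈ 0.488.
Too low — raise k to concentrate. Iterating converges to k ≈ 8.71.
Then θ = 366/(8.71−1) ≈ 47.4.

k ≈ 8.71, θ ≈ 47.4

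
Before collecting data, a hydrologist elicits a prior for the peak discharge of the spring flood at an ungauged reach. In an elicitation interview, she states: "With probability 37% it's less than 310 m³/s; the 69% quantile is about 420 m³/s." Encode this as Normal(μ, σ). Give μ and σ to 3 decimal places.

μ = 354.103, σ = 132.898

The p-quantile of Normal(μ,σ) is μ + z_p·σ, with z_{0.37} = -0.3319 and z_{0.69} = 0.4959.
Eliminate σ: μ = (z₂·x₁ − z₁·x₂)/(z₂ − z₁) = (0.4959·310 − (-0.3319)·420)/0.8277 = 354.103.
Then σ = (x₂ − x₁)/(z₂ − z₁) = (420 − 310)/0.8277 = 132.898.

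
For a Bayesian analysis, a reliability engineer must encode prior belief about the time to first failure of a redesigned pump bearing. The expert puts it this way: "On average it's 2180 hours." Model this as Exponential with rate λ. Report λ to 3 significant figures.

Exponential mean = 1/λ, so λ = 1/2180.0 = 0.000459.

λ ≈ 0.000459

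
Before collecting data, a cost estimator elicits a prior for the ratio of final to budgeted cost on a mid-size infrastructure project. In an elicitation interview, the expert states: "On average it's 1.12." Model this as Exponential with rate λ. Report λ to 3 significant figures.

Exponential mean = 1/λ, so λ = 1/1.12 = 0.893.

λ ≈ 0.893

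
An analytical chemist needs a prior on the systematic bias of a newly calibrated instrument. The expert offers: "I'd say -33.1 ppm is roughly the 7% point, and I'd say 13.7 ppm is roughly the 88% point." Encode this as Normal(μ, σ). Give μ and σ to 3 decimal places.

For Normal(μ,σ), the p-quantile is μ + z_p·σ. Here z_{0.07} = -1.476, z_{0.88} = 1.175.
So -33.1 = μ − 1.476σ and 13.7 = μ + 1.175σ.
Subtracting: σ = (13.7 − -33.1)/(1.175 − (-1.476)) = 17.655.
Then μ = -33.1 − (-1.476)·17.655 = -7.045.

μ = -7.045, σ = 17.655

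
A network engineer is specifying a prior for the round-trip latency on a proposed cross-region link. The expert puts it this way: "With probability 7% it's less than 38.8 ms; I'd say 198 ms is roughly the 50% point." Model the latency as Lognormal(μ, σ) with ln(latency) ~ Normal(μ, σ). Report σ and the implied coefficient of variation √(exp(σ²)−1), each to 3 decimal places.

σ ≈ 1.104, CV ≈ 1.545

If T ~ Lognormal(μ,σ) then ln T ~ Normal(μ,σ), so the p-quantile of ln T is μ + z_p·σ.
ln(38.8) = 3.658 and ln(198) = 5.288; z_{0.07} = -1.476, z_{0.5} = 0.
σ = (5.288 − 3.658)/(0 − (-1.476)) = 1.104.
μ = 3.658 − (-1.476)·1.104 = 5.288.
CV = √(exp(σ²)−1) = √(exp(1.2197)−1) = 1.545.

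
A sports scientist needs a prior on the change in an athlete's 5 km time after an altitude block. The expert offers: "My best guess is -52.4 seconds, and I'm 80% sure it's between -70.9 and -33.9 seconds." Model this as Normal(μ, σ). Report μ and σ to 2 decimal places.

A symmetric 80% interval runs μ ± z·σ with z = 1.282.
Half-width = 18.5, so σ = 18.5/1.282 = 14.44.
μ is the stated best guess, -52.40.

μ = -52.40, σ = 14.44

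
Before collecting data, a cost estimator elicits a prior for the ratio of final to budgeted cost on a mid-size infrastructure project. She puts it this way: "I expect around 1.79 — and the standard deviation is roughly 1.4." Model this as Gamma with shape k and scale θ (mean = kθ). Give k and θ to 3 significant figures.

k ≈ 1.63, θ ≈ 1.09

For Gamma(k, scale θ): mean = kθ, variance = kθ², so CV = 1/√k.
CV = SD/mean = 1.4/1.79 = 0.7821, hence k = 1/CV² = 1.63.
Then θ = mean/k = 1.79/1.63 = 1.09.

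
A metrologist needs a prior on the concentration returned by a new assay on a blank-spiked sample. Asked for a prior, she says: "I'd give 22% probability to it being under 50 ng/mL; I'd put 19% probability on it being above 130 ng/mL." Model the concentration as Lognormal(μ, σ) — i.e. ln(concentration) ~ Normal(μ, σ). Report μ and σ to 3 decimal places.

If T ~ Lognormal(μ,σ) then ln T ~ Normal(μ,σ), so the p-quantile of ln T is μ + z_p·σ.
ln(50) = 3.912 and ln(130) = 4.868; z_{0.22} = -0.7722, z_{0.81} = 0.8779.
σ = (4.868 − 3.912)/(0.8779 − (-0.7722)) = 0.579.
μ = 3.912 − (-0.7722)·0.579 = 4.359.

μ ≈ 4.359, σ ≈ 0.579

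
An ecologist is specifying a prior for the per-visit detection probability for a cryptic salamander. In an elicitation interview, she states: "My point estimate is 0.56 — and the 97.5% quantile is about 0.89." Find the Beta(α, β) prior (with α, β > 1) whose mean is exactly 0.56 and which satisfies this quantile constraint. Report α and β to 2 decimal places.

α ≈ 3.42, β ≈ 2.69

With mean 0.56 fixed, write α = 0.56s, β = 0.44s where s = α+β.
Need P(θ < 0.89) = 0.975 under Beta(0.56s, 0.44s). Normal approximation: (q−m)/√(m(1−m)/s) ≈ z_{0.975} = 1.96, so s ≈ 0.56·0.44·(1.96)²/(0.89−0.56)² = 8.7.
At s = 8.7: P(θ<0.89) ≈ 0.991. Adjusting to match 0.975 gives s ≈ 6.11.
So α = 0.56·6.11 ≈ 3.42, β = 0.44·6.11 ≈ 2.69.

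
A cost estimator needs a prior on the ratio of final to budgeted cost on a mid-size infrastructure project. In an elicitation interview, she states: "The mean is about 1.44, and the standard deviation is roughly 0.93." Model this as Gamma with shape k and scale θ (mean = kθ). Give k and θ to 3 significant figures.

For Gamma(k, scale θ): mean = kθ, variance = kθ², so CV = 1/√k.
CV = SD/mean = 0.93/1.44 = 0.6458, hence k = 1/CV² = 2.4.
Then θ = mean/k = 1.44/2.4 = 0.601.

k ≈ 2.4, θ ≈ 0.601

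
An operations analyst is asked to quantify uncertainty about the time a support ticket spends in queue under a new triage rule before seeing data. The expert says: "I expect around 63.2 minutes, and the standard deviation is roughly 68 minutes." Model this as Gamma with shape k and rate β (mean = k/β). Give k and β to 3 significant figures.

For Gamma(k, rate β): mean = k/β, variance = k/β², so CV = 1/√k.
CV = SD/mean = 68/63.2 = 1.076, hence k = 1/CV² = 0.864.
Then β = k/mean = 0.864/63.2 = 0.0137.

k ≈ 0.864, β ≈ 0.0137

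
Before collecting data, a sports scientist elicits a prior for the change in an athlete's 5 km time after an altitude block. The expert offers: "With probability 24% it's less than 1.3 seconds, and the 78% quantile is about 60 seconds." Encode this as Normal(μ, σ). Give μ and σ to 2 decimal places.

For Normal(μ,σ), the p-quantile is μ + z_p·σ. Here z_{0.24} = -0.7063, z_{0.78} = 0.7722.
So 1.3 = μ − 0.7063σ and 60 = μ + 0.7722σ.
Subtracting: σ = (60 − 1.3)/(0.7722 − (-0.7063)) = 39.70.
Then μ = 1.3 − (-0.7063)·39.70 = 29.34.

μ = 29.34, σ = 39.70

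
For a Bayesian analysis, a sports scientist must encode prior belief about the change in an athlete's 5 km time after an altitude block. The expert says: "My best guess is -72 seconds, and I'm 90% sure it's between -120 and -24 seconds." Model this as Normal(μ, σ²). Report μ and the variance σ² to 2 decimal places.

A symmetric 90% interval runs μ ± z·σ with z = 1.645.
Half-width = 48, so σ = 48/1.645 = 29.182 and σ² = 851.58.
μ is the stated best guess, -72.00.

μ = -72.00, σ² = 851.58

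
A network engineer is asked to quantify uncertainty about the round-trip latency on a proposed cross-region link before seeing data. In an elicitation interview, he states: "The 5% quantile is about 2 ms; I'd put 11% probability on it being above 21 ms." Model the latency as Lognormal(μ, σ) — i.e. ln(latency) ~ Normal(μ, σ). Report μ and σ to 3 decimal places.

μ ≈ 2.040, σ ≈ 0.819

If T ~ Lognormal(μ,σ) then ln T ~ Normal(μ,σ), so the p-quantile of ln T is μ + z_p·σ.
ln(2) = 0.6931 and ln(21) = 3.045; z_{0.05} = -1.645, z_{0.89} = 1.227.
σ = (3.045 − 0.6931)/(1.227 − (-1.645)) = 0.819.
μ = 0.6931 − (-1.645)·0.819 = 2.040.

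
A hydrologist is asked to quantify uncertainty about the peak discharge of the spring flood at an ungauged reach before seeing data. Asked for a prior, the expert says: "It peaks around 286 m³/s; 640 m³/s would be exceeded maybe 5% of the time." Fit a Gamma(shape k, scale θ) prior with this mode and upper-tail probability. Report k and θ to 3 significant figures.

Gamma(k,θ) with k>1 has mode (k−1)θ, so θ = 286/(k−1).
Need P(X < 640) = 0.95 with θ tied to k this way. Start at k = 2, θ = 286: P(X<640) ≈ 0.655.
Too low — raise k to concentrate. Iterating converges to k ≈ 5.23.
Then θ = 286/(5.23−1) ≈ 67.5.

k ≈ 5.23, θ ≈ 67.5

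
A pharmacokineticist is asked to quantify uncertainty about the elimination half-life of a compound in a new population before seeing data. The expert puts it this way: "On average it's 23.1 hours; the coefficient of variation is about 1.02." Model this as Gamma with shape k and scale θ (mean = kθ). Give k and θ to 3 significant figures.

k ≈ 0.961, θ ≈ 24

For Gamma(k, scale θ): mean = kθ, variance = kθ², so CV = 1/√k.
CV = 1.02, hence k = 1/CV² = 0.961.
Then θ = mean/k = 23.1/0.961 = 24.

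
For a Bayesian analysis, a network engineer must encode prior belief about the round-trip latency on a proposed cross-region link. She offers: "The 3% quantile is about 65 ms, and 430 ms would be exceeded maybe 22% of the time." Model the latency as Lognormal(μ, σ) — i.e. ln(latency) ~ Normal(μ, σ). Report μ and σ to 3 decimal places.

μ ≈ 5.514, σ ≈ 0.712

If T ~ Lognormal(μ,σ) then ln T ~ Normal(μ,σ), so the p-quantile of ln T is μ + z_p·σ.
ln(65) = 4.174 and ln(430) = 6.064; z_{0.03} = -1.881, z_{0.78} = 0.7722.
σ = (6.064 − 4.174)/(0.7722 − (-1.881)) = 0.712.
μ = 4.174 − (-1.881)·0.712 = 5.514.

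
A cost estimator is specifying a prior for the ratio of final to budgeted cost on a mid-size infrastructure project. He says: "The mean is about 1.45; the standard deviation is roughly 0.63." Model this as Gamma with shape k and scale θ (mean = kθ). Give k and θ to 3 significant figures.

For Gamma(k, scale θ): mean = kθ, variance = kθ², so CV = 1/√k.
CV = SD/mean = 0.63/1.45 = 0.4345, hence k = 1/CV² = 5.3.
Then θ = mean/k = 1.45/5.3 = 0.274.

k ≈ 5.3, θ ≈ 0.274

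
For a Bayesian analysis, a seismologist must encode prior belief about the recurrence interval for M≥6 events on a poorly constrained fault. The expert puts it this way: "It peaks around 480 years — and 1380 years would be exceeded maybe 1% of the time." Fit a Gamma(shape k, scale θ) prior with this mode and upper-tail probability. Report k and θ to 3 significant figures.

k ≈ 5.08, θ ≈ 118

Gamma(k,θ) with k>1 has mode (k−1)θ, so θ = 480/(k−1).
Need P(X < 1380) = 0.99 with θ tied to k this way. Start at k = 2, θ = 480: P(X<1380) ≈ 0.781.
Too low — raise k to concentrate. Iterating converges to k ≈ 5.08.
Then θ = 480/(5.08−1) ≈ 118.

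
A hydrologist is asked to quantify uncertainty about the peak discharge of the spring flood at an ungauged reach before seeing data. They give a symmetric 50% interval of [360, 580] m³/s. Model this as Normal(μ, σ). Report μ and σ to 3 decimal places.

A symmetric 50% interval runs μ ± z·σ with z = 0.6745.
Half-width = 110, so σ = 110/0.6745 = 163.086.
μ is the interval midpoint, 470.000.

μ = 470.000, σ = 163.086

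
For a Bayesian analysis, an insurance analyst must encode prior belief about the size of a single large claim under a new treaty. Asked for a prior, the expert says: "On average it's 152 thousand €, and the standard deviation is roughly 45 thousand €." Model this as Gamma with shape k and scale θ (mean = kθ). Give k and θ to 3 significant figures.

For Gamma(k, scale θ): mean = kθ, variance = kθ², so CV = 1/√k.
CV = SD/mean = 45/152 = 0.2961, hence k = 1/CV² = 11.4.
Then θ = mean/k = 152/11.4 = 13.3.

k ≈ 11.4, θ ≈ 13.3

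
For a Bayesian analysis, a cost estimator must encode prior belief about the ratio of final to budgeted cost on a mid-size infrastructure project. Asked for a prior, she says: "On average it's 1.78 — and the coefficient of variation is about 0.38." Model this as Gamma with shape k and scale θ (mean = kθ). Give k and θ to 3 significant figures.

k ≈ 6.93, θ ≈ 0.257

For Gamma(k, scale θ): mean = kθ, variance = kθ², so CV = 1/√k.
CV = 0.38, hence k = 1/CV² = 6.93.
Then θ = mean/k = 1.78/6.93 = 0.257.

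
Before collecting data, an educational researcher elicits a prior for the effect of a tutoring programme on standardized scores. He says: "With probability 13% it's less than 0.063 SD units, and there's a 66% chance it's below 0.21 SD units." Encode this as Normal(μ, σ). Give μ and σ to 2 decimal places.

The p-quantile of Normal(μ,σ) is μ + z_p·σ, with z_{0.13} = -1.126 and z_{0.66} = 0.4125.
Eliminate σ: μ = (z₂·x₁ − z₁·x₂)/(z₂ − z₁) = (0.4125·0.063 − (-1.126)·0.21)/1.539 = 0.17.
Then σ = (x₂ − x₁)/(z₂ − z₁) = (0.21 − 0.063)/1.539 = 0.10.

μ = 0.17, σ = 0.10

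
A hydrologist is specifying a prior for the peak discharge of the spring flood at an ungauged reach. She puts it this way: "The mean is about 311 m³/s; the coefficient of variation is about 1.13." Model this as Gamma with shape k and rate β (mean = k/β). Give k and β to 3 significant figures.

k ≈ 0.783, β ≈ 0.00252

For Gamma(k, rate β): mean = k/β, variance = k/β², so CV = 1/√k.
CV = 1.13, hence k = 1/CV² = 0.783.
Then β = k/mean = 0.783/311 = 0.00252.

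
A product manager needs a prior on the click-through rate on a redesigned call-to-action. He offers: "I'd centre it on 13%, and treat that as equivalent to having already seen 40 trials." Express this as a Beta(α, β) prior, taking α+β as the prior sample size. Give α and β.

Under the effective-sample-size interpretation, Beta(α, β) has prior mean α/(α+β) and prior sample size α+β.
So α+β = 40 and α/(α+β) = 0.13, giving α = 0.13·40 = 5.2 and β = 40 − 5.2 = 34.8.

α = 5.2, β = 34.8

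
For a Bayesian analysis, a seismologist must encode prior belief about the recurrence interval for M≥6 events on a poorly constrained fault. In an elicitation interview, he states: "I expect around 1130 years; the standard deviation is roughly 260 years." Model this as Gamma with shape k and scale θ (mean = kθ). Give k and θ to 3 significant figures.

k ≈ 18.9, θ ≈ 59.8

For Gamma(k, scale θ): mean = kθ, variance = kθ², so CV = 1/√k.
CV = SD/mean = 260/1130 = 0.2301, hence k = 1/CV² = 18.9.
Then θ = mean/k = 1130/18.9 = 59.8.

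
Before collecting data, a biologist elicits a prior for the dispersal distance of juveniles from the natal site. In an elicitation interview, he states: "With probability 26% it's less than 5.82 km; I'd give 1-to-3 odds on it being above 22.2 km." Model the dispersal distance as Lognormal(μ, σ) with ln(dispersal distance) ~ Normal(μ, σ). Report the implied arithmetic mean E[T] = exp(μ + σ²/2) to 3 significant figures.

E[T] ≈ 18.7 km

If T ~ Lognormal(μ,σ) then ln T ~ Normal(μ,σ), so the p-quantile of ln T is μ + z_p·σ.
ln(5.82) = 1.761 and ln(22.2) = 3.1; z_{0.26} = -0.6433, z_{0.75} = 0.6745.
σ = (3.1 − 1.761)/(0.6745 − (-0.6433)) = 1.016.
μ = 1.761 − (-0.6433)·1.016 = 2.415.
E[T] = exp(μ + σ²/2) = exp(2.415 + 0.5160) = 18.7 km.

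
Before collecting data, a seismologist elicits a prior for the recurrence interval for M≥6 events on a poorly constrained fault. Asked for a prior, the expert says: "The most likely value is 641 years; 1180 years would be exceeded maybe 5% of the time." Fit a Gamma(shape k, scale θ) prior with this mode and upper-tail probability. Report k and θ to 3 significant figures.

k ≈ 8.48, θ ≈ 85.7

Gamma(k,θ) with k>1 has mode (k−1)θ, so θ = 641/(k−1).
Need P(X < 1180) = 0.95 with θ tied to k this way. Start at k = 2, θ = 641: P(X<1180) ≈ 0.549.
Too low — raise k to concentrate. Iterating converges to k ≈ 8.48.
Then θ = 641/(8.48−1) ≈ 85.7.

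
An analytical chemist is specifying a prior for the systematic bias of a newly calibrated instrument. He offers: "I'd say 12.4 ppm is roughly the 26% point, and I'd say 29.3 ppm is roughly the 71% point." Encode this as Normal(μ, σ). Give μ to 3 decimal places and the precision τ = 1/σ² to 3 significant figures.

μ = 21.485, τ = 0.00501

For Normal(μ,σ), the p-quantile is μ + z_p·σ. Here z_{0.26} = -0.6433, z_{0.71} = 0.5534.
So 12.4 = μ − 0.6433σ and 29.3 = μ + 0.5534σ.
Subtracting: σ = (29.3 − 12.4)/(0.5534 − (-0.6433)) = 14.122.
Then μ = 12.4 − (-0.6433)·14.122 = 21.485.
Precision τ = 1/σ² = 1/14.12² = 0.00501.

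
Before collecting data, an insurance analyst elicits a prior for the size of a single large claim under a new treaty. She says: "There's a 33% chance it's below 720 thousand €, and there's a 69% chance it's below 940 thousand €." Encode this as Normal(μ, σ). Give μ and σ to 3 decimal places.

μ = 823.425, σ = 235.102

The p-quantile of Normal(μ,σ) is μ + z_p·σ, with z_{0.33} = -0.4399 and z_{0.69} = 0.4959.
Eliminate σ: μ = (z₂·x₁ − z₁·x₂)/(z₂ − z₁) = (0.4959·720 − (-0.4399)·940)/0.9358 = 823.425.
Then σ = (x₂ − x₁)/(z₂ − z₁) = (940 − 720)/0.9358 = 235.102.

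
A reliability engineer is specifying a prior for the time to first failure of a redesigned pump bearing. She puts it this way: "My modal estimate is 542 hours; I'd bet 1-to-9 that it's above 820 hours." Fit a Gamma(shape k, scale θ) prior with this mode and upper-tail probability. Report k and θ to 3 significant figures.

k ≈ 11.9, θ ≈ 49.9

Gamma(k,θ) with k>1 has mode (k−1)θ, so θ = 542/(k−1).
Need P(X < 820) = 0.9 with θ tied to k this way. Start at k = 2, θ = 542: P(X<820) ≈ 0.446.
Too low — raise k to concentrate. Iterating converges to k ≈ 11.9.
Then θ = 542/(11.9−1) ≈ 49.9.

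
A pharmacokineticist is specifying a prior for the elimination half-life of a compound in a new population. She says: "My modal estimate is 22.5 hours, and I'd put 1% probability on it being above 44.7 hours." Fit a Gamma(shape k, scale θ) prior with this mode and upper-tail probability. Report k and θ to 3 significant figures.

k ≈ 11.4, θ ≈ 2.16

Gamma(k,θ) with k>1 has mode (k−1)θ, so θ = 22.5/(k−1).
Need P(X < 44.7) = 0.99 with θ tied to k this way. Start at k = 2, θ = 22.5: P(X<44.7) ≈ 0.590.
Too low — raise k to concentrate. Iterating converges to k ≈ 11.4.
Then θ = 22.5/(11.4−1) ≈ 2.16.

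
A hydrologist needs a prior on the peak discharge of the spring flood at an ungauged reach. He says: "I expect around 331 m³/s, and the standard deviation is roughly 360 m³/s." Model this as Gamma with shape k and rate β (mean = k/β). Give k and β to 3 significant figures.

For Gamma(k, rate β): mean = k/β, variance = k/β², so CV = 1/√k.
CV = SD/mean = 360/331 = 1.088, hence k = 1/CV² = 0.845.
Then β = k/mean = 0.845/331 = 0.00255.

k ≈ 0.845, β ≈ 0.00255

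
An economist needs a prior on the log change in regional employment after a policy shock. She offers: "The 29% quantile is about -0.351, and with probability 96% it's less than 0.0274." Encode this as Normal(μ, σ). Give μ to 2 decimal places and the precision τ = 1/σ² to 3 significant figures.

μ = -0.26, τ = 37.1

For Normal(μ,σ), the p-quantile is μ + z_p·σ. Here z_{0.29} = -0.5534, z_{0.96} = 1.751.
So -0.351 = μ − 0.5534σ and 0.0274 = μ + 1.751σ.
Subtracting: σ = (0.0274 − -0.351)/(1.751 − (-0.5534)) = 0.16.
Then μ = -0.351 − (-0.5534)·0.16 = -0.26.
Precision τ = 1/σ² = 1/0.1642² = 37.1.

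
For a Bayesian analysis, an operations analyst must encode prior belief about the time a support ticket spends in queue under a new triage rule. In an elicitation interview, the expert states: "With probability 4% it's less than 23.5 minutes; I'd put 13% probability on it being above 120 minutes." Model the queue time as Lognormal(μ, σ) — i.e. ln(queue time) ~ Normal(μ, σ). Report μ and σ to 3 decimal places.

μ ≈ 4.149, σ ≈ 0.567

If T ~ Lognormal(μ,σ) then ln T ~ Normal(μ,σ), so the p-quantile of ln T is μ + z_p·σ.
ln(23.5) = 3.157 and ln(120) = 4.787; z_{0.04} = -1.751, z_{0.87} = 1.126.
σ = (4.787 − 3.157)/(1.126 − (-1.751)) = 0.567.
μ = 3.157 − (-1.751)·0.567 = 4.149.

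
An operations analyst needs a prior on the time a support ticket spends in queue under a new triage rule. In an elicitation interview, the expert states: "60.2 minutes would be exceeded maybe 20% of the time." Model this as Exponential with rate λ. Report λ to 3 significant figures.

λ ≈ 0.0267

P(T > 60.2) = e^(−λ·60.2) = 0.2, so λ = −ln(0.2)/60.2 = 0.0267.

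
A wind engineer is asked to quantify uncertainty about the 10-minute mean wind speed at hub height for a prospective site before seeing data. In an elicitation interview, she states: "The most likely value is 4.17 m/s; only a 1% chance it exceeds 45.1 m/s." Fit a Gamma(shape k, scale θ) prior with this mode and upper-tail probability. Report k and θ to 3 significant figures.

Gamma(k,θ) with k>1 has mode (k−1)θ, so θ = 4.17/(k−1).
Need P(X < 45.1) = 0.99 with θ tied to k this way. Start at k = 2, θ = 4.17: P(X<45.1) ≈ 1.000.
Too high — lower k to spread out. Iterating converges to k ≈ 1.53.
Then θ = 4.17/(1.53−1) ≈ 7.87.

k ≈ 1.53, θ ≈ 7.87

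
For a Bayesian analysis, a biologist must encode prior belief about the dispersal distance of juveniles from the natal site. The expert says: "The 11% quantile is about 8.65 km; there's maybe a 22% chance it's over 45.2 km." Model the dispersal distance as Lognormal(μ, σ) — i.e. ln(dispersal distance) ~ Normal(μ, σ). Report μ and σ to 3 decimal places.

μ ≈ 3.172, σ ≈ 0.827

If T ~ Lognormal(μ,σ) then ln T ~ Normal(μ,σ), so the p-quantile of ln T is μ + z_p·σ.
ln(8.65) = 2.158 and ln(45.2) = 3.811; z_{0.11} = -1.227, z_{0.78} = 0.7722.
σ = (3.811 − 2.158)/(0.7722 − (-1.227)) = 0.827.
μ = 2.158 − (-1.227)·0.827 = 3.172.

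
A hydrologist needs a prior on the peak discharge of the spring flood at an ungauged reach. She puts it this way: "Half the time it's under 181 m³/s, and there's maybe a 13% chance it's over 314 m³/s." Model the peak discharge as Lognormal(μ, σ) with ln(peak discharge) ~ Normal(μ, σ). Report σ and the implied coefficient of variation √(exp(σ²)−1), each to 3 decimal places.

σ ≈ 0.489, CV ≈ 0.520

If T ~ Lognormal(μ,σ) then ln T ~ Normal(μ,σ), so the p-quantile of ln T is μ + z_p·σ.
ln(181) = 5.198 and ln(314) = 5.749; z_{0.5} = 0, z_{0.87} = 1.126.
σ = (5.749 − 5.198)/(1.126 − (0)) = 0.489.
μ = 5.198 − (0)·0.489 = 5.198.
CV = √(exp(σ²)−1) = √(exp(0.2392)−1) = 0.520.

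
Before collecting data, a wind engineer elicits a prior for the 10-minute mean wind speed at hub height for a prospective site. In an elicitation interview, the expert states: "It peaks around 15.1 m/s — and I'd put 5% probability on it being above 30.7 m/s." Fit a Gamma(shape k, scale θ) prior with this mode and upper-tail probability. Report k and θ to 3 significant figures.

k ≈ 6.5, θ ≈ 2.75

Gamma(k,θ) with k>1 has mode (k−1)θ, so θ = 15.1/(k−1).
Need P(X < 30.7) = 0.95 with θ tied to k this way. Start at k = 2, θ = 15.1: P(X<30.7) ≈ 0.603.
Too low — raise k to concentrate. Iterating converges to k ≈ 6.5.
Then θ = 15.1/(6.5−1) ≈ 2.75.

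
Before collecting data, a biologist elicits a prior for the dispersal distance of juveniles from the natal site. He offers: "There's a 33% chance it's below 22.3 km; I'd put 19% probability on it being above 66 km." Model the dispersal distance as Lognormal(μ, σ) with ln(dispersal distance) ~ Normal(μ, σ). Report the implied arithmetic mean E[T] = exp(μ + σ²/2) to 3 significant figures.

E[T] ≈ 45 km

If T ~ Lognormal(μ,σ) then ln T ~ Normal(μ,σ), so the p-quantile of ln T is μ + z_p·σ.
ln(22.3) = 3.105 and ln(66) = 4.19; z_{0.33} = -0.4399, z_{0.81} = 0.8779.
σ = (4.19 − 3.105)/(0.8779 − (-0.4399)) = 0.823.
μ = 3.105 − (-0.4399)·0.823 = 3.467.
E[T] = exp(μ + σ²/2) = exp(3.467 + 0.3390) = 45 km.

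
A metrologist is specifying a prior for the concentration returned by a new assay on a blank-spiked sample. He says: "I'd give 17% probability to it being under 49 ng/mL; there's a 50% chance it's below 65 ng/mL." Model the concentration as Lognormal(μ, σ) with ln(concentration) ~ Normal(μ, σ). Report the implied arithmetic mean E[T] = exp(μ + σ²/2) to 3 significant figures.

If T ~ Lognormal(μ,σ) then ln T ~ Normal(μ,σ), so the p-quantile of ln T is μ + z_p·σ.
ln(49) = 3.892 and ln(65) = 4.174; z_{0.17} = -0.9542, z_{0.5} = 0.
σ = (4.174 − 3.892)/(0 − (-0.9542)) = 0.296.
μ = 3.892 − (-0.9542)·0.296 = 4.174.
E[T] = exp(μ + σ²/2) = exp(4.174 + 0.0438) = 67.9 ng/mL.

E[T] ≈ 67.9 ng/mL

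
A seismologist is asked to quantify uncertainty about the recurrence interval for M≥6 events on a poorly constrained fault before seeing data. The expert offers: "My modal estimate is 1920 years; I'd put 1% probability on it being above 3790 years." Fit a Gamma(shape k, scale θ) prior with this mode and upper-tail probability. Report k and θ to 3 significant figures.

k ≈ 11.6, θ ≈ 180

Gamma(k,θ) with k>1 has mode (k−1)θ, so θ = 1920/(k−1).
Need P(X < 3790) = 0.99 with θ tied to k this way. Start at k = 2, θ = 1920: P(X<3790) ≈ 0.587.
Too low — raise k to concentrate. Iterating converges to k ≈ 11.6.
Then θ = 1920/(11.6−1) ≈ 180.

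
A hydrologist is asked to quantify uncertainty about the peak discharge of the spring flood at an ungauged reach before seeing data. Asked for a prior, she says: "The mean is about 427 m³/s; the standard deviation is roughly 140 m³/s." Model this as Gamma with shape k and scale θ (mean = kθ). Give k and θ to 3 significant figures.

For Gamma(k, scale θ): mean = kθ, variance = kθ², so CV = 1/√k.
CV = SD/mean = 140/427 = 0.3279, hence k = 1/CV² = 9.3.
Then θ = mean/k = 427/9.3 = 45.9.

k ≈ 9.3, θ ≈ 45.9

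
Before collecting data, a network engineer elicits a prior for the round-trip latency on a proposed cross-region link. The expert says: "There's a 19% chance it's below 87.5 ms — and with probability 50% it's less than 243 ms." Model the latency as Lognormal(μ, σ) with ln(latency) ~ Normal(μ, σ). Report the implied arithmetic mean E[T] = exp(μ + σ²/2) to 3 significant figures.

E[T] ≈ 478 ms

If T ~ Lognormal(μ,σ) then ln T ~ Normal(μ,σ), so the p-quantile of ln T is μ + z_p·σ.
ln(87.5) = 4.472 and ln(243) = 5.493; z_{0.19} = -0.8779, z_{0.5} = 0.
σ = (5.493 − 4.472)/(0 − (-0.8779)) = 1.163.
μ = 4.472 − (-0.8779)·1.163 = 5.493.
E[T] = exp(μ + σ²/2) = exp(5.493 + 0.6769) = 478 ms.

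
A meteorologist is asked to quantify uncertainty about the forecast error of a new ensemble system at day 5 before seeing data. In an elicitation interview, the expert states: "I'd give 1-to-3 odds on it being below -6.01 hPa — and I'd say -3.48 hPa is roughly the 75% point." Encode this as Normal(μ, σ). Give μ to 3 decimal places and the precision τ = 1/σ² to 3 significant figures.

The p-quantile of Normal(μ,σ) is μ + z_p·σ, with z_{0.25} = -0.6745 and z_{0.75} = 0.6745.
Eliminate σ: μ = (z₂·x₁ − z₁·x₂)/(z₂ − z₁) = (0.6745·-6.01 − (-0.6745)·-3.48)/1.349 = -4.745.
Then σ = (x₂ − x₁)/(z₂ − z₁) = (-3.48 − -6.01)/1.349 = 1.875.
Precision τ = 1/σ² = 1/1.875² = 0.284.

μ = -4.745, τ = 0.284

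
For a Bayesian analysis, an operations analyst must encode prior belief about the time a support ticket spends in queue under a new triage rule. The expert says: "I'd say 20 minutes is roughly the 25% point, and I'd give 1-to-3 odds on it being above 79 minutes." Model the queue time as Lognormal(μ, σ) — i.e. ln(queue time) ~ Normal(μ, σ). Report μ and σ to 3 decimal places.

μ ≈ 3.683, σ ≈ 1.018

If T ~ Lognormal(μ,σ) then ln T ~ Normal(μ,σ), so the p-quantile of ln T is μ + z_p·σ.
ln(20) = 2.996 and ln(79) = 4.369; z_{0.25} = -0.6745, z_{0.75} = 0.6745.
σ = (4.369 − 2.996)/(0.6745 − (-0.6745)) = 1.018.
μ = 2.996 − (-0.6745)·1.018 = 3.683.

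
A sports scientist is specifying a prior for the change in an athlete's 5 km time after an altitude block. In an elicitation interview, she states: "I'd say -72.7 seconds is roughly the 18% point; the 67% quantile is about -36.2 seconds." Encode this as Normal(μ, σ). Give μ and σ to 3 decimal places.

For Normal(μ,σ), the p-quantile is μ + z_p·σ. Here z_{0.18} = -0.9154, z_{0.67} = 0.4399.
So -72.7 = μ − 0.9154σ and -36.2 = μ + 0.4399σ.
Subtracting: σ = (-36.2 − -72.7)/(0.4399 − (-0.9154)) = 26.932.
Then μ = -72.7 − (-0.9154)·26.932 = -48.048.

μ = -48.048, σ = 26.932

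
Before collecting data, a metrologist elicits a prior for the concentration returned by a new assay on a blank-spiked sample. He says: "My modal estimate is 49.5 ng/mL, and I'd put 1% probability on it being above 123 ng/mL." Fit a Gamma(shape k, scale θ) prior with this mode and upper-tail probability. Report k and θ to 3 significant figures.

Gamma(k,θ) with k>1 has mode (k−1)θ, so θ = 49.5/(k−1).
Need P(X < 123) = 0.99 with θ tied to k this way. Start at k = 2, θ = 49.5: P(X<123) ≈ 0.710.
Too low — raise k to concentrate. Iterating converges to k ≈ 6.67.
Then θ = 49.5/(6.67−1) ≈ 8.73.

k ≈ 6.67, θ ≈ 8.73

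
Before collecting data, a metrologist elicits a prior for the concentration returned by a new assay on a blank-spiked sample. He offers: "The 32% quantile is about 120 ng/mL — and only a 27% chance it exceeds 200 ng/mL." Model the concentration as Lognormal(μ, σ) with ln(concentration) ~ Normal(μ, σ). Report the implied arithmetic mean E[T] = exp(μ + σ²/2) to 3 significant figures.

E[T] ≈ 167 ng/mL

If T ~ Lognormal(μ,σ) then ln T ~ Normal(μ,σ), so the p-quantile of ln T is μ + z_p·σ.
ln(120) = 4.787 and ln(200) = 5.298; z_{0.32} = -0.4677, z_{0.73} = 0.6128.
σ = (5.298 − 4.787)/(0.6128 − (-0.4677)) = 0.473.
μ = 4.787 − (-0.4677)·0.473 = 5.009.
E[T] = exp(μ + σ²/2) = exp(5.009 + 0.1118) = 167 ng/mL.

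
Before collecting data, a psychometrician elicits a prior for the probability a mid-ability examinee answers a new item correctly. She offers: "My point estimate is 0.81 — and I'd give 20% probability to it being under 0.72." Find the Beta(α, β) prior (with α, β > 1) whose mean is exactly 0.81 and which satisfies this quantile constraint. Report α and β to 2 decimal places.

With mean 0.81 fixed, write α = 0.81s, β = 0.19s where s = α+β.
Need P(θ < 0.72) = 0.2 under Beta(0.81s, 0.19s). Normal approximation: (q−m)/√(m(1−m)/s) ≈ z_{0.2} = -0.842, so s ≈ 0.81·0.19·(-0.842)²/(0.72−0.81)² = 13.5.
At s = 13.5: P(θ<0.72) ≈ 0.186. Adjusting to match 0.2 gives s ≈ 11.35.
So α = 0.81·11.35 ≈ 9.20, β = 0.19·11.35 ≈ 2.16.

α ≈ 9.20, β ≈ 2.16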